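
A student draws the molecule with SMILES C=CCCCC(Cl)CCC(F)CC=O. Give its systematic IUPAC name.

The longest carbon chain that includes the –CHO group and the multiple bond has 11 carbons, so the parent hydride is undecane.
The highest-priority functional group is an aldehyde (terminal –CHO), so the name ends in -al.
There is one C=C double bond, indicated by the ending -ene.
Number the chain so that the aldehyde carbon is C-1 by definition.
With this numbering: the double bond between C-10 and C-11; a chloro group at C-6; a fluoro group at C-3.
Prefixes are listed alphabetically: chloro, fluoro.
Putting it together: 6-chloro-3-fluoroundec-10-enal.

6-chloro-3-fluoroundec-10-enal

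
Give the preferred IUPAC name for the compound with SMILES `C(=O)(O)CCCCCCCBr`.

8-bromooctanoic acid

Counting along the main chain through the –COOH group gives 8 carbons: the parent is octane.
A carboxylic acid (terminal –COOH) is the principal characteristic group, giving the suffix -oic acid.
The numbering direction is chosen so that the carboxylic acid carbon is C-1 by definition.
With this numbering: a bromo group at C-8.
Assembling the pieces gives 8-bromooctanoic acid.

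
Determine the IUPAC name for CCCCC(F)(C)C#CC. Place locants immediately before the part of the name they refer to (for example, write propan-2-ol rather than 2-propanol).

The longest chain bearing the multiple bond is 8 carbons long (octane).
There is one C≡C triple bond, indicated by the ending -yne.
Number the chain so that numbering from this end puts the triple bond at C-2 rather than C-6.
This places the triple bond between C-2 and C-3; a fluoro group at C-4; a methyl group at C-4.
Prefixes are listed alphabetically: fluoro, methyl.
Putting it together: 4-fluoro-4-methyloct-2-yne.

4-fluoro-4-methyloct-2-yne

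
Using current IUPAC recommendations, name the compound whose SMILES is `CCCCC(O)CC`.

heptan-3-ol

Counting along the main chain through the –OH group gives 7 carbons: the parent is heptane.
An alcohol (–OH) is the principal characteristic group, giving the suffix -ol.
Number the chain so that numbering from this end puts the hydroxyl group at C-3 rather than C-5.
This places the hydroxyl at C-3.
Assembling the pieces gives heptan-3-ol.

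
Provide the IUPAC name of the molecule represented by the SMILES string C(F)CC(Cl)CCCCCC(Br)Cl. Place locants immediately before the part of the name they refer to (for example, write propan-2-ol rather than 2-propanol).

The parent chain contains 9 carbons (nonane).
The numbering direction is chosen so that the substituent locant set {1,1,7,9} is lower than {1,3,9,9} at the first point of difference.
With this numbering: a bromo group at C-1; chloro groups at C-1 and C-7; a fluoro group at C-9.
Prefixes are listed alphabetically: bromo, chloro, fluoro.
Putting it together: 1-bromo-1,7-dichloro-9-fluorononane.

1-bromo-1,7-dichloro-9-fluorononane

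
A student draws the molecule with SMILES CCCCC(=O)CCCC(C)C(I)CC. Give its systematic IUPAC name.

10-iodo-9-methyldodecan-5-one

The longest carbon chain that includes the carbonyl has 12 carbons, so the parent hydride is dodecane.
A ketone (C=O on an internal carbon) is the principal characteristic group, giving the suffix -one.
Number the chain so that numbering from this end puts the carbonyl group at C-5 rather than C-8.
That gives the carbonyl at C-5; an iodo group at C-10; a methyl group at C-9.
Prefixes are listed alphabetically: iodo, methyl.
Putting it together: 10-iodo-9-methyldodecan-5-one.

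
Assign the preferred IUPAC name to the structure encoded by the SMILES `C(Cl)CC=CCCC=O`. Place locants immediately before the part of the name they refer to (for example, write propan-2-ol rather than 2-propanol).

The longest chain bearing the –CHO group and the multiple bond is 7 carbons long (heptane).
An aldehyde (terminal –CHO) is the principal characteristic group, giving the suffix -al.
A C=C double bond in the chain gives the infix -ene-.
Number the chain so that the aldehyde carbon is C-1 by definition.
With this numbering: the double bond between C-4 and C-5; a chloro group at C-7.
The name is 7-chlorohept-4-enal.

7-chlorohept-4-enal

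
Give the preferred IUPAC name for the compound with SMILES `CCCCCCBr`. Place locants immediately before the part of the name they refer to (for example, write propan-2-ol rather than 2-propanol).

1-bromohexane

The longest continuous carbon chain has 6 atoms, so the parent hydride is hexane.
Number the chain so that the substituent locant set {1} is lower than {6} at the first point of difference.
That gives a bromo group at C-1.
The name is 1-bromohexane.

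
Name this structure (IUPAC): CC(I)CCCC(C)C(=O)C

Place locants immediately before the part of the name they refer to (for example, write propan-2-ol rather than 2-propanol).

7-iodo-3-methyloctan-2-one

The longest carbon chain that includes the carbonyl has 8 carbons, so the parent hydride is octane.
A ketone (C=O on an internal carbon) is the principal characteristic group, giving the suffix -one.
Number the chain so that numbering from this end puts the carbonyl group at C-2 rather than C-7.
This places the carbonyl at C-2; an iodo group at C-7; a methyl group at C-3.
The substituents are ordered alphabetically, ignoring any di-/tri- multipliers.
Assembling the pieces gives 7-iodo-3-methyloctan-2-one.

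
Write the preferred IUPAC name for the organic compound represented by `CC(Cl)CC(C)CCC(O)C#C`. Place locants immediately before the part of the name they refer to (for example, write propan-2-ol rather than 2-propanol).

8-chloro-6-methylnon-1-yn-3-ol

The longest chain bearing the –OH group and the multiple bond is 9 carbons long (nonane).
An alcohol (–OH) is the principal characteristic group, giving the suffix -ol.
A C≡C triple bond in the chain gives the infix -yne-.
The numbering direction is chosen so that numbering from this end puts the hydroxyl group at C-3 rather than C-7.
This places the hydroxyl at C-3; the triple bond between C-1 and C-2; a chloro group at C-8; a methyl group at C-6.
Substituent prefixes are cited in alphabetical order (multiplying prefixes like di-/tri- are ignored for ordering).
Putting it together: 8-chloro-6-methylnon-1-yn-3-ol.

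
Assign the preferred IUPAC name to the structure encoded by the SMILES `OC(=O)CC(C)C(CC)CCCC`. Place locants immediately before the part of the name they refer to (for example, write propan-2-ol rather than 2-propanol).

Counting along the main chain through the –COOH group gives 8 carbons: the parent is octane.
The principal characteristic group is a carboxylic acid (terminal –COOH), named with the suffix -oic acid.
Number the chain so that the carboxylic acid carbon is C-1 by definition.
That gives an ethyl group at C-4; a methyl group at C-3.
Substituent prefixes are cited in alphabetical order (multiplying prefixes like di-/tri- are ignored for ordering).
Putting it together: 4-ethyl-3-methyloctanoic acid.

4-ethyl-3-methyloctanoic acid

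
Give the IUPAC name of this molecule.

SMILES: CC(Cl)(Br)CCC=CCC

The longest chain bearing the multiple bond is 8 carbons long (octane).
There is one C=C double bond, indicated by the ending -ene.
Choose the numbering such that numbering from this end puts the double bond at C-3 rather than C-5.
With this numbering: the double bond between C-3 and C-4; a bromo group at C-7; a chloro group at C-7.
Substituent prefixes are cited in alphabetical order (multiplying prefixes like di-/tri- are ignored for ordering).
Putting it together: 7-bromo-7-chlorooct-3-ene.

7-bromo-7-chlorooct-3-ene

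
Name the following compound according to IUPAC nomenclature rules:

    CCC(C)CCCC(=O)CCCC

The longest chain bearing the carbonyl is 11 carbons long (undecane).
The highest-priority functional group is a ketone (C=O on an internal carbon), so the name ends in -one.
Choose the numbering such that numbering from this end puts the carbonyl group at C-5 rather than C-7.
This places the carbonyl at C-5; a methyl group at C-9.
The name is 9-methylundecan-5-one.

9-methylundecan-5-one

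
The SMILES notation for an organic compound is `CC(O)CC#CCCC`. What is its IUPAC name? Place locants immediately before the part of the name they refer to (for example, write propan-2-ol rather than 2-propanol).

The longest carbon chain that includes the –OH group and the multiple bond has 8 carbons, so the parent hydride is octane.
The principal characteristic group is an alcohol (–OH), named with the suffix -ol.
A C≡C triple bond in the chain gives the infix -yne-.
The numbering direction is chosen so that numbering from this end puts the hydroxyl group at C-2 rather than C-7.
That gives the hydroxyl at C-2; the triple bond between C-4 and C-5.
Assembling the pieces gives oct-4-yn-2-ol.

oct-4-yn-2-ol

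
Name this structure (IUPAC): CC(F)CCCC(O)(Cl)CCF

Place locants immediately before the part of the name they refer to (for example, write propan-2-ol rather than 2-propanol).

3-chloro-1,7-difluorooctan-3-ol

The longest carbon chain that includes the –OH group has 8 carbons, so the parent hydride is octane.
The highest-priority functional group is an alcohol (–OH), so the name ends in -ol.
The numbering direction is chosen so that numbering from this end puts the hydroxyl group at C-3 rather than C-6.
That gives the hydroxyl at C-3; a chloro group at C-3; fluoro groups at C-1 and C-7.
Substituent prefixes are cited in alphabetical order (multiplying prefixes like di-/tri- are ignored for ordering).
Assembling the pieces gives 3-chloro-1,7-difluorooctan-3-ol.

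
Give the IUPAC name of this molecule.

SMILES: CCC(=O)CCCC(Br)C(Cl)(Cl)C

7-bromo-8,8-dichlorononan-3-one

The longest carbon chain that includes the carbonyl has 9 carbons, so the parent hydride is nonane.
The highest-priority functional group is a ketone (C=O on an internal carbon), so the name ends in -one.
Choose the numbering such that numbering from this end puts the carbonyl group at C-3 rather than C-7.
This places the carbonyl at C-3; a bromo group at C-7; two chloro groups at C-8.
Substituent prefixes are cited in alphabetical order (multiplying prefixes like di-/tri- are ignored for ordering).
The name is 7-bromo-8,8-dichlorononan-3-one.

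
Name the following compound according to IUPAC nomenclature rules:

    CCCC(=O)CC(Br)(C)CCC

6-bromo-6-methylnonan-4-one

Counting along the main chain through the carbonyl gives 9 carbons: the parent is nonane.
The principal characteristic group is a ketone (C=O on an internal carbon), named with the suffix -one.
Number the chain so that numbering from this end puts the carbonyl group at C-4 rather than C-6.
With this numbering: the carbonyl at C-4; a bromo group at C-6; a methyl group at C-6.
Prefixes are listed alphabetically: bromo, methyl.
The name is 6-bromo-6-methylnonan-4-one.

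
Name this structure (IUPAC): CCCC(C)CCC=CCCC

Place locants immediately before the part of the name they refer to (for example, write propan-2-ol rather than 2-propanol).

8-methylundec-4-ene

The longest carbon chain that includes the multiple bond has 11 carbons, so the parent hydride is undecane.
A C=C double bond in the chain gives the infix -ene-.
Number the chain so that numbering from this end puts the double bond at C-4 rather than C-7.
This places the double bond between C-4 and C-5; a methyl group at C-8.
The name is 8-methylundec-4-ene.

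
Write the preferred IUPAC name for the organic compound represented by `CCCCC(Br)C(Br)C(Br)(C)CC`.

3,4,5-tribromo-3-methylnonane

The parent chain contains 9 carbons (nonane).
The numbering direction is chosen so that the substituent locant set {3,3,4,5} is lower than {5,6,7,7} at the first point of difference.
That gives bromo groups at C-3 and C-4 and C-5; a methyl group at C-3.
Prefixes are listed alphabetically: bromo, methyl.
The name is 3,4,5-tribromo-3-methylnonane.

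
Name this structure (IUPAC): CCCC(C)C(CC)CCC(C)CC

6-ethyl-3,7-dimethyldecane

The longest carbon chain is 10 atoms: the parent is decane.
The numbering direction is chosen so that the substituent locant set {3,6,7} is lower than {4,5,8} at the first point of difference.
That gives an ethyl group at C-6; methyl groups at C-3 and C-7.
Substituent prefixes are cited in alphabetical order (multiplying prefixes like di-/tri- are ignored for ordering).
The name is 6-ethyl-3,7-dimethyldecane.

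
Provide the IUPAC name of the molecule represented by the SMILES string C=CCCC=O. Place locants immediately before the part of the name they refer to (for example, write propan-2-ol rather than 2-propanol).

pent-4-enal

The longest carbon chain that includes the –CHO group and the multiple bond has 5 carbons, so the parent hydride is pentane.
An aldehyde (terminal –CHO) is the principal characteristic group, giving the suffix -al.
A C=C double bond in the chain gives the infix -ene-.
Number the chain so that the aldehyde carbon is C-1 by definition.
That gives the double bond between C-4 and C-5.
Putting it together: pent-4-enal.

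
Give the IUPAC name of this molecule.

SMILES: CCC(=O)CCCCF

7-fluoroheptan-3-one

Counting along the main chain through the carbonyl gives 7 carbons: the parent is heptane.
The highest-priority functional group is a ketone (C=O on an internal carbon), so the name ends in -one.
The numbering direction is chosen so that numbering from this end puts the carbonyl group at C-3 rather than C-5.
This places the carbonyl at C-3; a fluoro group at C-7.
Putting it together: 7-fluoroheptan-3-one.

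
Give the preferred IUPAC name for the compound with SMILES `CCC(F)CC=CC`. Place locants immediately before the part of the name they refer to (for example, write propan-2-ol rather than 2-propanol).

The longest chain bearing the multiple bond is 7 carbons long (heptane).
There is one C=C double bond, indicated by the ending -ene.
Number the chain so that numbering from this end puts the double bond at C-2 rather than C-5.
That gives the double bond between C-2 and C-3; a fluoro group at C-5.
Assembling the pieces gives 5-fluorohept-2-ene.

5-fluorohept-2-ene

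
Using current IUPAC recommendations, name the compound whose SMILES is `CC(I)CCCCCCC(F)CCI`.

3-fluoro-1,10-diiodoundecane

The longest carbon chain is 11 atoms: the parent is undecane.
Choose the numbering such that the substituent locant set {1,3,10} is lower than {2,9,11} at the first point of difference.
With this numbering: a fluoro group at C-3; iodo groups at C-1 and C-10.
Substituent prefixes are cited in alphabetical order (multiplying prefixes like di-/tri- are ignored for ordering).
Putting it together: 3-fluoro-1,10-diiodoundecane.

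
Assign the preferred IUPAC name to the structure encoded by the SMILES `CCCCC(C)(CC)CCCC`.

5-ethyl-5-methylnonane

The longest continuous carbon chain has 9 atoms, so the parent hydride is nonane.
Numbering from either end gives identical locants here.
This places an ethyl group at C-5; a methyl group at C-5.
Prefixes are listed alphabetically: ethyl, methyl.
Putting it together: 5-ethyl-5-methylnonane.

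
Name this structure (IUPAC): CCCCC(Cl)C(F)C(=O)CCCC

The longest chain bearing the carbonyl is 11 carbons long (undecane).
A ketone (C=O on an internal carbon) is the principal characteristic group, giving the suffix -one.
Choose the numbering such that numbering from this end puts the carbonyl group at C-5 rather than C-7.
With this numbering: the carbonyl at C-5; a chloro group at C-7; a fluoro group at C-6.
Prefixes are listed alphabetically: chloro, fluoro.
Assembling the pieces gives 7-chloro-6-fluoroundecan-5-one.

7-chloro-6-fluoroundecan-5-one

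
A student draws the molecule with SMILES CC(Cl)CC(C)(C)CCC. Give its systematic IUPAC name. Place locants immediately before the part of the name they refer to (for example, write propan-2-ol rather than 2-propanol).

2-chloro-4,4-dimethylheptane

The longest continuous carbon chain has 7 atoms, so the parent hydride is heptane.
The numbering direction is chosen so that the substituent locant set {2,4,4} is lower than {4,4,6} at the first point of difference.
This places a chloro group at C-2; two methyl groups at C-4.
The substituents are ordered alphabetically, ignoring any di-/tri- multipliers.
Assembling the pieces gives 2-chloro-4,4-dimethylheptane.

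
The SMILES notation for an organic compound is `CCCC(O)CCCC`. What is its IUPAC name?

octan-4-ol

The longest chain bearing the –OH group is 8 carbons long (octane).
The highest-priority functional group is an alcohol (–OH), so the name ends in -ol.
Number the chain so that numbering from this end puts the hydroxyl group at C-4 rather than C-5.
That gives the hydroxyl at C-4.
Putting it together: octan-4-ol.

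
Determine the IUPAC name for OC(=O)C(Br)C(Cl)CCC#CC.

2-bromo-3-chlorooct-6-ynoic acid

The longest carbon chain that includes the –COOH group and the multiple bond has 8 carbons, so the parent hydride is octane.
A carboxylic acid (terminal –COOH) is the principal characteristic group, giving the suffix -oic acid.
The chain contains a C≡C triple bond, so the unsaturation ending is -yne.
Number the chain so that the carboxylic acid carbon is C-1 by definition.
That gives the triple bond between C-6 and C-7; a bromo group at C-2; a chloro group at C-3.
The substituents are ordered alphabetically, ignoring any di-/tri- multipliers.
Putting it together: 2-bromo-3-chlorooct-6-ynoic acid.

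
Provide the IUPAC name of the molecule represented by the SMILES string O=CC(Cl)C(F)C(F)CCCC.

The longest chain bearing the –CHO group is 8 carbons long (octane).
The principal characteristic group is an aldehyde (terminal –CHO), named with the suffix -al.
Choose the numbering such that the aldehyde carbon is C-1 by definition.
This places a chloro group at C-2; fluoro groups at C-3 and C-4.
Substituent prefixes are cited in alphabetical order (multiplying prefixes like di-/tri- are ignored for ordering).
The name is 2-chloro-3,4-difluorooctanal.

2-chloro-3,4-difluorooctanal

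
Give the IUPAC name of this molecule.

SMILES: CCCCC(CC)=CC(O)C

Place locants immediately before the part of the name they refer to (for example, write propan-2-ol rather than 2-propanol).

4-ethyloct-3-en-2-ol

Counting along the main chain through the –OH group and the multiple bond gives 8 carbons: the parent is octane.
An alcohol (–OH) is the principal characteristic group, giving the suffix -ol.
The chain contains a C=C double bond, so the unsaturation ending is -ene.
Choose the numbering such that numbering from this end puts the hydroxyl group at C-2 rather than C-7.
This places the hydroxyl at C-2; the double bond between C-3 and C-4; an ethyl group at C-4.
The name is 4-ethyloct-3-en-2-ol.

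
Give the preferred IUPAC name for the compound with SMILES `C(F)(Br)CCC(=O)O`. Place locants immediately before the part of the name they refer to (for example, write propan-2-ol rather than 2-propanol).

4-bromo-4-fluorobutanoic acid

The longest carbon chain that includes the –COOH group has 4 carbons, so the parent hydride is butane.
The highest-priority functional group is a carboxylic acid (terminal –COOH), so the name ends in -oic acid.
Number the chain so that the carboxylic acid carbon is C-1 by definition.
With this numbering: a bromo group at C-4; a fluoro group at C-4.
Substituent prefixes are cited in alphabetical order (multiplying prefixes like di-/tri- are ignored for ordering).
The name is 4-bromo-4-fluorobutanoic acid.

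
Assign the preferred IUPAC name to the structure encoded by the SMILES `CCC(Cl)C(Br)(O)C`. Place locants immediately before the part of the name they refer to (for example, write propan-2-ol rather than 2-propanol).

2-bromo-3-chloropentan-2-ol

The longest carbon chain that includes the –OH group has 5 carbons, so the parent hydride is pentane.
The principal characteristic group is an alcohol (–OH), named with the suffix -ol.
Number the chain so that numbering from this end puts the hydroxyl group at C-2 rather than C-4.
This places the hydroxyl at C-2; a bromo group at C-2; a chloro group at C-3.
Substituent prefixes are cited in alphabetical order (multiplying prefixes like di-/tri- are ignored for ordering).
Assembling the pieces gives 2-bromo-3-chloropentan-2-ol.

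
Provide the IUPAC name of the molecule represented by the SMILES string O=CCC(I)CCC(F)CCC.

6-fluoro-3-iodononanal

The longest chain bearing the –CHO group is 9 carbons long (nonane).
The principal characteristic group is an aldehyde (terminal –CHO), named with the suffix -al.
The numbering direction is chosen so that the aldehyde carbon is C-1 by definition.
This places a fluoro group at C-6; an iodo group at C-3.
The substituents are ordered alphabetically, ignoring any di-/tri- multipliers.
Assembling the pieces gives 6-fluoro-3-iodononanal.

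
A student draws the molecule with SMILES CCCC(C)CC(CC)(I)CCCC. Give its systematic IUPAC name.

The longest continuous carbon chain has 10 atoms, so the parent hydride is decane.
Number the chain so that the substituent locant set {4,6,6} is lower than {5,5,7} at the first point of difference.
This places an ethyl group at C-6; an iodo group at C-6; a methyl group at C-4.
Prefixes are listed alphabetically: ethyl, iodo, methyl.
The name is 6-ethyl-6-iodo-4-methyldecane.

6-ethyl-6-iodo-4-methyldecane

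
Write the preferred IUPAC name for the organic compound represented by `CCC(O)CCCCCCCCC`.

dodecan-3-ol

The longest carbon chain that includes the –OH group has 12 carbons, so the parent hydride is dodecane.
An alcohol (–OH) is the principal characteristic group, giving the suffix -ol.
Choose the numbering such that numbering from this end puts the hydroxyl group at C-3 rather than C-10.
This places the hydroxyl at C-3.
The name is dodecan-3-ol.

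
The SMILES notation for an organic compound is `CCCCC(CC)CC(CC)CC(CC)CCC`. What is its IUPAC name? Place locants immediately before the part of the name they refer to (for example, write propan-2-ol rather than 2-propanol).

4,6,8-triethyldodecane

The parent chain contains 12 carbons (dodecane).
Choose the numbering such that the substituent locant set {4,6,8} is lower than {5,7,9} at the first point of difference.
This places ethyl groups at C-4 and C-6 and C-8.
The name is 4,6,8-triethyldodecane.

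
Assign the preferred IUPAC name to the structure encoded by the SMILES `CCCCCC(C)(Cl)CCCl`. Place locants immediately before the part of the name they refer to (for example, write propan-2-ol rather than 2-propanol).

1,3-dichloro-3-methyloctane

The longest continuous carbon chain has 8 atoms, so the parent hydride is octane.
The numbering direction is chosen so that the substituent locant set {1,3,3} is lower than {6,6,8} at the first point of difference.
With this numbering: chloro groups at C-1 and C-3; a methyl group at C-3.
Prefixes are listed alphabetically: chloro, methyl.
Putting it together: 1,3-dichloro-3-methyloctane.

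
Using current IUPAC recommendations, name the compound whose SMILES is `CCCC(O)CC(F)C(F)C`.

6,7-difluorooctan-4-ol

The longest carbon chain that includes the –OH group has 8 carbons, so the parent hydride is octane.
The principal characteristic group is an alcohol (–OH), named with the suffix -ol.
Choose the numbering such that numbering from this end puts the hydroxyl group at C-4 rather than C-5.
That gives the hydroxyl at C-4; fluoro groups at C-6 and C-7.
Assembling the pieces gives 6,7-difluorooctan-4-ol.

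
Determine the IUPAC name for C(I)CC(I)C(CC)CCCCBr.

The parent chain contains 8 carbons (octane).
The numbering direction is chosen so that the substituent locant set {1,3,4,8} is lower than {1,5,6,8} at the first point of difference.
With this numbering: a bromo group at C-8; an ethyl group at C-4; iodo groups at C-1 and C-3.
The substituents are ordered alphabetically, ignoring any di-/tri- multipliers.
Putting it together: 8-bromo-4-ethyl-1,3-diiodooctane.

8-bromo-4-ethyl-1,3-diiodooctane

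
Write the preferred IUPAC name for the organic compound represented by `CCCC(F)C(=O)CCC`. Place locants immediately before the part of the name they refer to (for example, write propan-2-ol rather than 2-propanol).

Counting along the main chain through the carbonyl gives 8 carbons: the parent is octane.
A ketone (C=O on an internal carbon) is the principal characteristic group, giving the suffix -one.
Number the chain so that numbering from this end puts the carbonyl group at C-4 rather than C-5.
That gives the carbonyl at C-4; a fluoro group at C-5.
Putting it together: 5-fluorooctan-4-one.

5-fluorooctan-4-one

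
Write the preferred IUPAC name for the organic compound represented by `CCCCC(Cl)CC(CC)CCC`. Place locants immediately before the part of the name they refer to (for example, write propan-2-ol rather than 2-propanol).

6-chloro-4-ethyldecane

The longest continuous carbon chain has 10 atoms, so the parent hydride is decane.
The numbering direction is chosen so that the substituent locant set {4,6} is lower than {5,7} at the first point of difference.
This places a chloro group at C-6; an ethyl group at C-4.
Substituent prefixes are cited in alphabetical order (multiplying prefixes like di-/tri- are ignored for ordering).
Putting it together: 6-chloro-4-ethyldecane.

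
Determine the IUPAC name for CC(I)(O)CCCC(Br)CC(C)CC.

6-bromo-2-iodo-8-methyldecan-2-ol

Counting along the main chain through the –OH group gives 10 carbons: the parent is decane.
The highest-priority functional group is an alcohol (–OH), so the name ends in -ol.
Number the chain so that numbering from this end puts the hydroxyl group at C-2 rather than C-9.
That gives the hydroxyl at C-2; a bromo group at C-6; an iodo group at C-2; a methyl group at C-8.
Substituent prefixes are cited in alphabetical order (multiplying prefixes like di-/tri- are ignored for ordering).
Putting it together: 6-bromo-2-iodo-8-methyldecan-2-ol.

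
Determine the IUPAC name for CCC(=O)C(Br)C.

The longest carbon chain that includes the carbonyl has 5 carbons, so the parent hydride is pentane.
The principal characteristic group is a ketone (C=O on an internal carbon), named with the suffix -one.
The numbering direction is chosen so that the substituent locant set {2} is lower than {4} at the first point of difference.
That gives the carbonyl at C-3; a bromo group at C-2.
The name is 2-bromopentan-3-one.

2-bromopentan-3-one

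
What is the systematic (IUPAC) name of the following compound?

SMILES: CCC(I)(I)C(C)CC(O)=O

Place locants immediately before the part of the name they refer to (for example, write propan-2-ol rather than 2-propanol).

The longest chain bearing the –COOH group is 6 carbons long (hexane).
The highest-priority functional group is a carboxylic acid (terminal –COOH), so the name ends in -oic acid.
The numbering direction is chosen so that the carboxylic acid carbon is C-1 by definition.
With this numbering: two iodo groups at C-4; a methyl group at C-3.
Substituent prefixes are cited in alphabetical order (multiplying prefixes like di-/tri- are ignored for ordering).
The name is 4,4-diiodo-3-methylhexanoic acid.

4,4-diiodo-3-methylhexanoic acid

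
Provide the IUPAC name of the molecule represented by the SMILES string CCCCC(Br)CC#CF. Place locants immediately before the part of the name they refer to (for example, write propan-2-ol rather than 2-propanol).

4-bromo-1-fluorooct-1-yne

The longest chain bearing the multiple bond is 8 carbons long (octane).
The chain contains a C≡C triple bond, so the unsaturation ending is -yne.
Number the chain so that numbering from this end puts the triple bond at C-1 rather than C-7.
With this numbering: the triple bond between C-1 and C-2; a bromo group at C-4; a fluoro group at C-1.
Substituent prefixes are cited in alphabetical order (multiplying prefixes like di-/tri- are ignored for ordering).
Putting it together: 4-bromo-1-fluorooct-1-yne.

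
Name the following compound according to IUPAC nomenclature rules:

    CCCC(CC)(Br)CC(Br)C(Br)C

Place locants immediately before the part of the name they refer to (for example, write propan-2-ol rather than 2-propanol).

2,3,5-tribromo-5-ethyloctane

The longest continuous carbon chain has 8 atoms, so the parent hydride is octane.
Choose the numbering such that the substituent locant set {2,3,5,5} is lower than {4,4,6,7} at the first point of difference.
That gives bromo groups at C-2 and C-3 and C-5; an ethyl group at C-5.
The substituents are ordered alphabetically, ignoring any di-/tri- multipliers.
Putting it together: 2,3,5-tribromo-5-ethyloctane.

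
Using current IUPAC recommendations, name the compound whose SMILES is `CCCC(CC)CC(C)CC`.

The parent chain contains 8 carbons (octane).
Number the chain so that the substituent locant set {3,5} is lower than {4,6} at the first point of difference.
That gives an ethyl group at C-5; a methyl group at C-3.
Prefixes are listed alphabetically: ethyl, methyl.
Putting it together: 5-ethyl-3-methyloctane.

5-ethyl-3-methyloctane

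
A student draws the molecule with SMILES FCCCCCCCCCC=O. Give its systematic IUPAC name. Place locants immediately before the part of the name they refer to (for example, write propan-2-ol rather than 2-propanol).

The longest chain bearing the –CHO group is 10 carbons long (decane).
The highest-priority functional group is an aldehyde (terminal –CHO), so the name ends in -al.
Choose the numbering such that the aldehyde carbon is C-1 by definition.
This places a fluoro group at C-10.
The name is 10-fluorodecanal.

10-fluorodecanal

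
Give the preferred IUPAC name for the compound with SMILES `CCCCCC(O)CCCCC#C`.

dodec-11-yn-6-ol

The longest chain bearing the –OH group and the multiple bond is 12 carbons long (dodecane).
The highest-priority functional group is an alcohol (–OH), so the name ends in -ol.
A C≡C triple bond in the chain gives the infix -yne-.
The numbering direction is chosen so that numbering from this end puts the hydroxyl group at C-6 rather than C-7.
That gives the hydroxyl at C-6; the triple bond between C-11 and C-12.
Assembling the pieces gives dodec-11-yn-6-ol.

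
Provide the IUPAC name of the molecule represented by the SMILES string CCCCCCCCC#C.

The longest carbon chain that includes the multiple bond has 10 carbons, so the parent hydride is decane.
There is one C≡C triple bond, indicated by the ending -yne.
Number the chain so that numbering from this end puts the triple bond at C-1 rather than C-9.
That gives the triple bond between C-1 and C-2.
Putting it together: dec-1-yne.

dec-1-yne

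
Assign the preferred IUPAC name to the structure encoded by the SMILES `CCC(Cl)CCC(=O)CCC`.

7-chlorononan-4-one

The longest chain bearing the carbonyl is 9 carbons long (nonane).
The highest-priority functional group is a ketone (C=O on an internal carbon), so the name ends in -one.
Choose the numbering such that numbering from this end puts the carbonyl group at C-4 rather than C-6.
That gives the carbonyl at C-4; a chloro group at C-7.
Putting it together: 7-chlorononan-4-one.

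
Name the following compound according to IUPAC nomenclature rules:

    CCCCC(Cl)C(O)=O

2-chlorohexanoic acid

The longest carbon chain that includes the –COOH group has 6 carbons, so the parent hydride is hexane.
A carboxylic acid (terminal –COOH) is the principal characteristic group, giving the suffix -oic acid.
Number the chain so that the carboxylic acid carbon is C-1 by definition.
With this numbering: a chloro group at C-2.
Putting it together: 2-chlorohexanoic acid.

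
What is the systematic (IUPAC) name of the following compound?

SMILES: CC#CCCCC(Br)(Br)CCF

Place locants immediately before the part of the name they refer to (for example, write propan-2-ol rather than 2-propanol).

Counting along the main chain through the multiple bond gives 9 carbons: the parent is nonane.
A C≡C triple bond in the chain gives the infix -yne-.
Number the chain so that numbering from this end puts the triple bond at C-2 rather than C-7.
This places the triple bond between C-2 and C-3; two bromo groups at C-7; a fluoro group at C-9.
Substituent prefixes are cited in alphabetical order (multiplying prefixes like di-/tri- are ignored for ordering).
Assembling the pieces gives 7,7-dibromo-9-fluoronon-2-yne.

7,7-dibromo-9-fluoronon-2-yne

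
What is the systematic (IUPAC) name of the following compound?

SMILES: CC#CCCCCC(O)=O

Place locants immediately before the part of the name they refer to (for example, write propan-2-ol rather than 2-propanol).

oct-6-ynoic acid

Counting along the main chain through the –COOH group and the multiple bond gives 8 carbons: the parent is octane.
A carboxylic acid (terminal –COOH) is the principal characteristic group, giving the suffix -oic acid.
The chain contains a C≡C triple bond, so the unsaturation ending is -yne.
Number the chain so that the carboxylic acid carbon is C-1 by definition.
That gives the triple bond between C-6 and C-7.
Assembling the pieces gives oct-6-ynoic acid.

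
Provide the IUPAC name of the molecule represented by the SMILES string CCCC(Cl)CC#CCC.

The longest chain bearing the multiple bond is 9 carbons long (nonane).
A C≡C triple bond in the chain gives the infix -yne-.
Number the chain so that numbering from this end puts the triple bond at C-3 rather than C-6.
That gives the triple bond between C-3 and C-4; a chloro group at C-6.
The name is 6-chloronon-3-yne.

6-chloronon-3-yne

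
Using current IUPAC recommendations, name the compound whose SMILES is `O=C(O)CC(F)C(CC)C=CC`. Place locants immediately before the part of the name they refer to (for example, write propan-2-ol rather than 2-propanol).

4-ethyl-3-fluorohept-5-enoic acid

The longest carbon chain that includes the –COOH group and the multiple bond has 7 carbons, so the parent hydride is heptane.
The highest-priority functional group is a carboxylic acid (terminal –COOH), so the name ends in -oic acid.
The chain contains a C=C double bond, so the unsaturation ending is -ene.
Number the chain so that the carboxylic acid carbon is C-1 by definition.
That gives the double bond between C-5 and C-6; an ethyl group at C-4; a fluoro group at C-3.
The substituents are ordered alphabetically, ignoring any di-/tri- multipliers.
Putting it together: 4-ethyl-3-fluorohept-5-enoic acid.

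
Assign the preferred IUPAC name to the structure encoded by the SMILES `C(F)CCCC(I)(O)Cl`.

The longest carbon chain that includes the –OH group has 5 carbons, so the parent hydride is pentane.
The highest-priority functional group is an alcohol (–OH), so the name ends in -ol.
Number the chain so that numbering from this end puts the hydroxyl group at C-1 rather than C-5.
This places the hydroxyl at C-1; a chloro group at C-1; a fluoro group at C-5; an iodo group at C-1.
Substituent prefixes are cited in alphabetical order (multiplying prefixes like di-/tri- are ignored for ordering).
Assembling the pieces gives 1-chloro-5-fluoro-1-iodopentan-1-ol.

1-chloro-5-fluoro-1-iodopentan-1-ol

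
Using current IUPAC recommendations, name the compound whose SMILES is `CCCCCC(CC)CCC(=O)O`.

4-ethylnonanoic acid

The longest carbon chain that includes the –COOH group has 9 carbons, so the parent hydride is nonane.
A carboxylic acid (terminal –COOH) is the principal characteristic group, giving the suffix -oic acid.
Number the chain so that the carboxylic acid carbon is C-1 by definition.
That gives an ethyl group at C-4.
Assembling the pieces gives 4-ethylnonanoic acid.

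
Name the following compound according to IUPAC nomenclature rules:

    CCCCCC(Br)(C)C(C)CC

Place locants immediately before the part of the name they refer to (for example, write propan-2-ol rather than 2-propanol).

4-bromo-3,4-dimethylnonane

The longest carbon chain is 9 atoms: the parent is nonane.
The numbering direction is chosen so that the substituent locant set {3,4,4} is lower than {6,6,7} at the first point of difference.
With this numbering: a bromo group at C-4; methyl groups at C-3 and C-4.
Substituent prefixes are cited in alphabetical order (multiplying prefixes like di-/tri- are ignored for ordering).
Assembling the pieces gives 4-bromo-3,4-dimethylnonane.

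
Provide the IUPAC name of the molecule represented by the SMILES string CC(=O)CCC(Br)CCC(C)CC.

The longest chain bearing the carbonyl is 10 carbons long (decane).
The principal characteristic group is a ketone (C=O on an internal carbon), named with the suffix -one.
The numbering direction is chosen so that numbering from this end puts the carbonyl group at C-2 rather than C-9.
With this numbering: the carbonyl at C-2; a bromo group at C-5; a methyl group at C-8.
Substituent prefixes are cited in alphabetical order (multiplying prefixes like di-/tri- are ignored for ordering).
Assembling the pieces gives 5-bromo-8-methyldecan-2-one.

5-bromo-8-methyldecan-2-one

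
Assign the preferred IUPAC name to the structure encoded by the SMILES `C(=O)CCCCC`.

hexanal

The longest chain bearing the –CHO group is 6 carbons long (hexane).
The highest-priority functional group is an aldehyde (terminal –CHO), so the name ends in -al.
The numbering direction is chosen so that the aldehyde carbon is C-1 by definition.
Assembling the pieces gives hexanal.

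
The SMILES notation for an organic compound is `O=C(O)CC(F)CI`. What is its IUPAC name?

3-fluoro-4-iodobutanoic acid

The longest chain bearing the –COOH group is 4 carbons long (butane).
The principal characteristic group is a carboxylic acid (terminal –COOH), named with the suffix -oic acid.
Number the chain so that the carboxylic acid carbon is C-1 by definition.
With this numbering: a fluoro group at C-3; an iodo group at C-4.
The substituents are ordered alphabetically, ignoring any di-/tri- multipliers.
Putting it together: 3-fluoro-4-iodobutanoic acid.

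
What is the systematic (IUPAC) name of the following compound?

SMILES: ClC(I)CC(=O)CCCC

1-chloro-1-iodoheptan-3-one

Counting along the main chain through the carbonyl gives 7 carbons: the parent is heptane.
The highest-priority functional group is a ketone (C=O on an internal carbon), so the name ends in -one.
The numbering direction is chosen so that numbering from this end puts the carbonyl group at C-3 rather than C-5.
With this numbering: the carbonyl at C-3; a chloro group at C-1; an iodo group at C-1.
Substituent prefixes are cited in alphabetical order (multiplying prefixes like di-/tri- are ignored for ordering).
The name is 1-chloro-1-iodoheptan-3-one.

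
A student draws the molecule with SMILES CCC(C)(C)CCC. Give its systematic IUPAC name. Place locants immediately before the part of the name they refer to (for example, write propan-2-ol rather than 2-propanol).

The longest carbon chain is 6 atoms: the parent is hexane.
The numbering direction is chosen so that the substituent locant set {3,3} is lower than {4,4} at the first point of difference.
This places two methyl groups at C-3.
Putting it together: 3,3-dimethylhexane.

3,3-dimethylhexane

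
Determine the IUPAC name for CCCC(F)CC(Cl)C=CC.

4-chloro-6-fluoronon-2-ene

Counting along the main chain through the multiple bond gives 9 carbons: the parent is nonane.
The chain contains a C=C double bond, so the unsaturation ending is -ene.
The numbering direction is chosen so that numbering from this end puts the double bond at C-2 rather than C-7.
That gives the double bond between C-2 and C-3; a chloro group at C-4; a fluoro group at C-6.
Prefixes are listed alphabetically: chloro, fluoro.
Putting it together: 4-chloro-6-fluoronon-2-ene.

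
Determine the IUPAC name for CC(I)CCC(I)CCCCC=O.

The longest carbon chain that includes the –CHO group has 10 carbons, so the parent hydride is decane.
The principal characteristic group is an aldehyde (terminal –CHO), named with the suffix -al.
Number the chain so that the aldehyde carbon is C-1 by definition.
With this numbering: iodo groups at C-6 and C-9.
Assembling the pieces gives 6,9-diiododecanal.

6,9-diiododecanal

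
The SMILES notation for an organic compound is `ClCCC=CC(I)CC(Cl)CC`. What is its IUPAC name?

1,7-dichloro-5-iodonon-3-ene

Counting along the main chain through the multiple bond gives 9 carbons: the parent is nonane.
The chain contains a C=C double bond, so the unsaturation ending is -ene.
Choose the numbering such that numbering from this end puts the double bond at C-3 rather than C-6.
This places the double bond between C-3 and C-4; chloro groups at C-1 and C-7; an iodo group at C-5.
The substituents are ordered alphabetically, ignoring any di-/tri- multipliers.
Assembling the pieces gives 1,7-dichloro-5-iodonon-3-ene.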